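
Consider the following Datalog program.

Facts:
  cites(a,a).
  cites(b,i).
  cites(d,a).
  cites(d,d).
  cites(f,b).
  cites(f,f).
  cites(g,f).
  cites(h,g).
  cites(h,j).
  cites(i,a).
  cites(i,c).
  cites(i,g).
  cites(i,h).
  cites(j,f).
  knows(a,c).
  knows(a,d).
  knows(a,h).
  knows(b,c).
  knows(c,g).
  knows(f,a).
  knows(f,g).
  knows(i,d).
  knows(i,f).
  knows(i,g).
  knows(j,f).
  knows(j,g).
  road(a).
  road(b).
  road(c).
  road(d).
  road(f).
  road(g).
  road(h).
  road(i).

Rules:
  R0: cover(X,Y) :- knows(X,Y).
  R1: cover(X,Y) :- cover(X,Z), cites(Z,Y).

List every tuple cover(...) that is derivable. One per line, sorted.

round 1: derive cover(a,c) via R0 from knows(a,c)
round 1: derive cover(a,d) via R0 from knows(a,d)
round 1: derive cover(a,h) via R0 from knows(a,h)
round 1: derive cover(b,c) via R0 from knows(b,c)
round 1: derive cover(c,g) via R0 from knows(c,g)
round 1: derive cover(f,a) via R0 from knows(f,a)
round 1: derive cover(f,g) via R0 from knows(f,g)
round 1: derive cover(i,d) via R0 from knows(i,d)
round 1: derive cover(i,f) via R0 from knows(i,f)
round 1: derive cover(i,g) via R0 from knows(i,g)
round 1: derive cover(j,f) via R0 from knows(j,f)
round 1: derive cover(j,g) via R0 from knows(j,g)
round 2: derive cover(a,a) via R1 from cover(a,d), cites(d,a)
round 2: derive cover(a,g) via R1 from cover(a,h), cites(h,g)
round 2: derive cover(a,j) via R1 from cover(a,h), cites(h,j)
round 2: derive cover(c,f) via R1 from cover(c,g), cites(g,f)
round 2: derive cover(f,f) via R1 from cover(f,g), cites(g,f)
round 2: derive cover(i,a) via R1 from cover(i,d), cites(d,a)
round 2: derive cover(i,b) via R1 from cover(i,f), cites(f,b)
round 2: derive cover(j,b) via R1 from cover(j,f), cites(f,b)
round 3: derive cover(a,f) via R1 from cover(a,g), cites(g,f)
round 3: derive cover(c,b) via R1 from cover(c,f), cites(f,b)
round 3: derive cover(f,b) via R1 from cover(f,f), cites(f,b)
round 3: derive cover(i,i) via R1 from cover(i,b), cites(b,i)
round 3: derive cover(j,i) via R1 from cover(j,b), cites(b,i)
round 4: derive cover(a,b) via R1 from cover(a,f), cites(f,b)
round 4: derive cover(c,i) via R1 from cover(c,b), cites(b,i)
round 4: derive cover(f,i) via R1 from cover(f,b), cites(b,i)
round 4: derive cover(i,c) via R1 from cover(i,i), cites(i,c)
round 4: derive cover(i,h) via R1 from cover(i,i), cites(i,h)
round 4: derive cover(j,a) via R1 from cover(j,i), cites(i,a)
round 4: derive cover(j,c) via R1 from cover(j,i), cites(i,c)
round 4: derive cover(j,h) via R1 from cover(j,i), cites(i,h)
round 5: derive cover(a,i) via R1 from cover(a,b), cites(b,i)
round 5: derive cover(c,a) via R1 from cover(c,i), cites(i,a)
round 5: derive cover(c,c) via R1 from cover(c,i), cites(i,c)
round 5: derive cover(c,h) via R1 from cover(c,i), cites(i,h)
round 5: derive cover(f,c) via R1 from cover(f,i), cites(i,c)
round 5: derive cover(f,h) via R1 from cover(f,i), cites(i,h)
round 5: derive cover(i,j) via R1 from cover(i,h), cites(h,j)
round 5: derive cover(j,j) via R1 from cover(j,h), cites(h,j)
round 6: derive cover(c,j) via R1 from cover(c,h), cites(h,j)
round 6: derive cover(f,j) via R1 from cover(f,h), cites(h,j)

cover(a,a)
cover(a,b)
cover(a,c)
cover(a,d)
cover(a,f)
cover(a,g)
cover(a,h)
cover(a,i)
cover(a,j)
cover(b,c)
cover(c,a)
cover(c,b)
cover(c,c)
cover(c,f)
cover(c,g)
cover(c,h)
cover(c,i)
cover(c,j)
cover(f,a)
cover(f,b)
cover(f,c)
cover(f,f)
cover(f,g)
cover(f,h)
cover(f,i)
cover(f,j)
cover(i,a)
cover(i,b)
cover(i,c)
cover(i,d)
cover(i,f)
cover(i,g)
cover(i,h)
cover(i,i)
cover(i,j)
cover(j,a)
cover(j,b)
cover(j,c)
cover(j,f)
cover(j,g)
cover(j,h)
cover(j,i)
cover(j,j)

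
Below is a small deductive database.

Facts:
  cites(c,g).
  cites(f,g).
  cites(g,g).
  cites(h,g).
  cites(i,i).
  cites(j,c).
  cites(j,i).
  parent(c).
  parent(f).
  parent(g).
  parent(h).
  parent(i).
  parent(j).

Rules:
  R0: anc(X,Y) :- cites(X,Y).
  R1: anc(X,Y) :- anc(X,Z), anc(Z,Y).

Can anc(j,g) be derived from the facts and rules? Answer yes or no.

round 1: derive anc(c,g) via R0 from cites(c,g)
round 1: derive anc(f,g) via R0 from cites(f,g)
round 1: derive anc(g,g) via R0 from cites(g,g)
round 1: derive anc(h,g) via R0 from cites(h,g)
round 1: derive anc(i,i) via R0 from cites(i,i)
round 1: derive anc(j,c) via R0 from cites(j,c)
round 1: derive anc(j,i) via R0 from cites(j,i)
round 2: derive anc(j,g) via R1 from anc(j,c), anc(c,g)

yes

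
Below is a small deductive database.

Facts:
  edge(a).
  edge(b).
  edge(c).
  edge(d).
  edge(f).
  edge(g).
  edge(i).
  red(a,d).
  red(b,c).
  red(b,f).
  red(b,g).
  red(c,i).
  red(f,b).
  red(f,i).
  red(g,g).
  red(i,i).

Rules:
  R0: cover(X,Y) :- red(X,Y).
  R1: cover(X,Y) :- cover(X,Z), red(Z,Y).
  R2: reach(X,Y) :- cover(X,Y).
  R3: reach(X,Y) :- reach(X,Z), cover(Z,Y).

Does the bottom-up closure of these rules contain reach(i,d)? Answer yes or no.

round 1: derive cover(a,d) via R0 from red(a,d)
round 1: derive cover(b,c) via R0 from red(b,c)
round 1: derive cover(b,f) via R0 from red(b,f)
round 1: derive cover(b,g) via R0 from red(b,g)
round 1: derive cover(c,i) via R0 from red(c,i)
round 1: derive cover(f,b) via R0 from red(f,b)
round 1: derive cover(f,i) via R0 from red(f,i)
round 1: derive cover(g,g) via R0 from red(g,g)
round 1: derive cover(i,i) via R0 from red(i,i)
round 2: derive cover(b,b) via R1 from cover(b,f), red(f,b)
round 2: derive cover(b,i) via R1 from cover(b,c), red(c,i)
round 2: derive cover(f,c) via R1 from cover(f,b), red(b,c)
round 2: derive cover(f,f) via R1 from cover(f,b), red(b,f)
round 2: derive cover(f,g) via R1 from cover(f,b), red(b,g)
round 2: derive reach(a,d) via R2 from cover(a,d)
round 2: derive reach(b,c) via R2 from cover(b,c)
round 2: derive reach(b,f) via R2 from cover(b,f)
round 2: derive reach(b,g) via R2 from cover(b,g)
round 2: derive reach(c,i) via R2 from cover(c,i)
round 2: derive reach(f,b) via R2 from cover(f,b)
round 2: derive reach(f,i) via R2 from cover(f,i)
round 2: derive reach(g,g) via R2 from cover(g,g)
round 2: derive reach(i,i) via R2 from cover(i,i)
round 3: derive reach(b,b) via R2 from cover(b,b)
round 3: derive reach(b,i) via R2 from cover(b,i)
round 3: derive reach(f,c) via R2 from cover(f,c)
round 3: derive reach(f,f) via R2 from cover(f,f)
round 3: derive reach(f,g) via R2 from cover(f,g)

no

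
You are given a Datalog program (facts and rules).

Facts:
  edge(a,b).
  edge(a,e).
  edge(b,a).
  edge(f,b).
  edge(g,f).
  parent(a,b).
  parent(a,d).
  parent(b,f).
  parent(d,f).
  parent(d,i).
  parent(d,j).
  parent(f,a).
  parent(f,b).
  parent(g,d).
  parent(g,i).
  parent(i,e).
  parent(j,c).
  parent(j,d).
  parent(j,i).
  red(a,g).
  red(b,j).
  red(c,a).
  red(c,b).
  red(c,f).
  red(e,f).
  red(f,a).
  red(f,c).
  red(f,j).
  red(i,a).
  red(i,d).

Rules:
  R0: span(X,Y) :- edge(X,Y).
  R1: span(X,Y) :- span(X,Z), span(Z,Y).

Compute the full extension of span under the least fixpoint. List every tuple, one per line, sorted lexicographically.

round 1: derive span(a,b) via R0 from edge(a,b)
round 1: derive span(a,e) via R0 from edge(a,e)
round 1: derive span(b,a) via R0 from edge(b,a)
round 1: derive span(f,b) via R0 from edge(f,b)
round 1: derive span(g,f) via R0 from edge(g,f)
round 2: derive span(a,a) via R1 from span(a,b), span(b,a)
round 2: derive span(b,b) via R1 from span(b,a), span(a,b)
round 2: derive span(b,e) via R1 from span(b,a), span(a,e)
round 2: derive span(f,a) via R1 from span(f,b), span(b,a)
round 2: derive span(g,b) via R1 from span(g,f), span(f,b)
round 3: derive span(f,e) via R1 from span(f,a), span(a,e)
round 3: derive span(g,a) via R1 from span(g,b), span(b,a)
round 3: derive span(g,e) via R1 from span(g,b), span(b,e)

span(a,a)
span(a,b)
span(a,e)
span(b,a)
span(b,b)
span(b,e)
span(f,a)
span(f,b)
span(f,e)
span(g,a)
span(g,b)
span(g,e)
span(g,f)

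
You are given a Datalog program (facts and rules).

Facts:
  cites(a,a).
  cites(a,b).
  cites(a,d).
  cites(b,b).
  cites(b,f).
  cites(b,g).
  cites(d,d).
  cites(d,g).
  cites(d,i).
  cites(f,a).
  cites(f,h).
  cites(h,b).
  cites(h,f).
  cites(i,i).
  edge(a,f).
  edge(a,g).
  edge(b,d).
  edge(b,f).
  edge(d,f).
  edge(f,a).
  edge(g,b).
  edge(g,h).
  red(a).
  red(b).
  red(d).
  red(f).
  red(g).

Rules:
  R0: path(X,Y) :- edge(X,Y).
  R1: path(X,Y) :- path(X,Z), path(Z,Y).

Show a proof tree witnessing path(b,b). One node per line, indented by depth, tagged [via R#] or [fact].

path(b,b)  [via R1]
  path(b,a)  [via R1]
    path(b,f)  [via R0]
      edge(b,f)  [fact]
    path(f,a)  [via R0]
      edge(f,a)  [fact]
  path(a,b)  [via R1]
    path(a,g)  [via R0]
      edge(a,g)  [fact]
    path(g,b)  [via R0]
      edge(g,b)  [fact]

round 1: derive path(a,f) via R0 from edge(a,f)
round 1: derive path(a,g) via R0 from edge(a,g)
round 1: derive path(b,d) via R0 from edge(b,d)
round 1: derive path(b,f) via R0 from edge(b,f)
round 1: derive path(d,f) via R0 from edge(d,f)
round 1: derive path(f,a) via R0 from edge(f,a)
round 1: derive path(g,b) via R0 from edge(g,b)
round 1: derive path(g,h) via R0 from edge(g,h)
round 2: derive path(a,a) via R1 from path(a,f), path(f,a)
round 2: derive path(a,b) via R1 from path(a,g), path(g,b)
round 2: derive path(a,h) via R1 from path(a,g), path(g,h)
round 2: derive path(b,a) via R1 from path(b,f), path(f,a)
round 2: derive path(d,a) via R1 from path(d,f), path(f,a)
round 2: derive path(f,f) via R1 from path(f,a), path(a,f)
round 2: derive path(f,g) via R1 from path(f,a), path(a,g)
round 2: derive path(g,d) via R1 from path(g,b), path(b,d)
round 2: derive path(g,f) via R1 from path(g,b), path(b,f)
round 3: derive path(a,d) via R1 from path(a,b), path(b,d)
round 3: derive path(b,b) via R1 from path(b,a), path(a,b)
round 3: derive path(b,g) via R1 from path(b,a), path(a,g)
round 3: derive path(b,h) via R1 from path(b,a), path(a,h)
round 3: derive path(d,b) via R1 from path(d,a), path(a,b)
round 3: derive path(d,g) via R1 from path(d,a), path(a,g)
round 3: derive path(d,h) via R1 from path(d,a), path(a,h)
round 3: derive path(f,b) via R1 from path(f,a), path(a,b)
round 3: derive path(f,d) via R1 from path(f,g), path(g,d)
round 3: derive path(f,h) via R1 from path(f,a), path(a,h)
round 3: derive path(g,a) via R1 from path(g,b), path(b,a)
round 3: derive path(g,g) via R1 from path(g,f), path(f,g)
round 4: derive path(d,d) via R1 from path(d,a), path(a,d)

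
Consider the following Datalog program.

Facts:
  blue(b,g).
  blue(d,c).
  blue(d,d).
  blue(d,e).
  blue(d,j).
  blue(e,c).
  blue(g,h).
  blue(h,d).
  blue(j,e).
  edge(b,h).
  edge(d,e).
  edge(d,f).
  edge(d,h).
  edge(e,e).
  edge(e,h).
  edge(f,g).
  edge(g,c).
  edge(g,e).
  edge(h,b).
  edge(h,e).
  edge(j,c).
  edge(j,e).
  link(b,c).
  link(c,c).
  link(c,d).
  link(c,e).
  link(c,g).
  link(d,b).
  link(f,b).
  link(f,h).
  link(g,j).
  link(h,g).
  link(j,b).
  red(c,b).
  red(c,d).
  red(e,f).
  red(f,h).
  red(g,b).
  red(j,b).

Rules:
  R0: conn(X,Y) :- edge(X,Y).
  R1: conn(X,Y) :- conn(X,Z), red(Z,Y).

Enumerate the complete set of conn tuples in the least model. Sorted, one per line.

round 1: derive conn(b,h) via R0 from edge(b,h)
round 1: derive conn(d,e) via R0 from edge(d,e)
round 1: derive conn(d,f) via R0 from edge(d,f)
round 1: derive conn(d,h) via R0 from edge(d,h)
round 1: derive conn(e,e) via R0 from edge(e,e)
round 1: derive conn(e,h) via R0 from edge(e,h)
round 1: derive conn(f,g) via R0 from edge(f,g)
round 1: derive conn(g,c) via R0 from edge(g,c)
round 1: derive conn(g,e) via R0 from edge(g,e)
round 1: derive conn(h,b) via R0 from edge(h,b)
round 1: derive conn(h,e) via R0 from edge(h,e)
round 1: derive conn(j,c) via R0 from edge(j,c)
round 1: derive conn(j,e) via R0 from edge(j,e)
round 2: derive conn(e,f) via R1 from conn(e,e), red(e,f)
round 2: derive conn(f,b) via R1 from conn(f,g), red(g,b)
round 2: derive conn(g,b) via R1 from conn(g,c), red(c,b)
round 2: derive conn(g,d) via R1 from conn(g,c), red(c,d)
round 2: derive conn(g,f) via R1 from conn(g,e), red(e,f)
round 2: derive conn(h,f) via R1 from conn(h,e), red(e,f)
round 2: derive conn(j,b) via R1 from conn(j,c), red(c,b)
round 2: derive conn(j,d) via R1 from conn(j,c), red(c,d)
round 2: derive conn(j,f) via R1 from conn(j,e), red(e,f)
round 3: derive conn(g,h) via R1 from conn(g,f), red(f,h)
round 3: derive conn(h,h) via R1 from conn(h,f), red(f,h)
round 3: derive conn(j,h) via R1 from conn(j,f), red(f,h)

conn(b,h)
conn(d,e)
conn(d,f)
conn(d,h)
conn(e,e)
conn(e,f)
conn(e,h)
conn(f,b)
conn(f,g)
conn(g,b)
conn(g,c)
conn(g,d)
conn(g,e)
conn(g,f)
conn(g,h)
conn(h,b)
conn(h,e)
conn(h,f)
conn(h,h)
conn(j,b)
conn(j,c)
conn(j,d)
conn(j,e)
conn(j,f)
conn(j,h)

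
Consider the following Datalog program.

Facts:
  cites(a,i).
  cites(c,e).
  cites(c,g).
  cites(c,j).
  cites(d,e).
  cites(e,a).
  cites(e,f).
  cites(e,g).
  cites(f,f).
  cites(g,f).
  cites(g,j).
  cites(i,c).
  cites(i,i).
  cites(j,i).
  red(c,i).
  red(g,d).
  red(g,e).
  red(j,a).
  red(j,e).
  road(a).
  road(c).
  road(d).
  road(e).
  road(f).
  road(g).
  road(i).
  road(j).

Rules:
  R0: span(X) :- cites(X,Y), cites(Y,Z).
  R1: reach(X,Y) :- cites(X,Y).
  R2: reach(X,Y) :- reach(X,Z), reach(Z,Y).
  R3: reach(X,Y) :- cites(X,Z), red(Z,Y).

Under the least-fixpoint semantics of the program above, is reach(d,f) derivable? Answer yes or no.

round 1: derive reach(a,i) via R1 from cites(a,i)
round 1: derive reach(c,e) via R1 from cites(c,e)
round 1: derive reach(c,g) via R1 from cites(c,g)
round 1: derive reach(c,j) via R1 from cites(c,j)
round 1: derive reach(d,e) via R1 from cites(d,e)
round 1: derive reach(e,a) via R1 from cites(e,a)
round 1: derive reach(e,f) via R1 from cites(e,f)
round 1: derive reach(e,g) via R1 from cites(e,g)
round 1: derive reach(f,f) via R1 from cites(f,f)
round 1: derive reach(g,f) via R1 from cites(g,f)
round 1: derive reach(g,j) via R1 from cites(g,j)
round 1: derive reach(i,c) via R1 from cites(i,c)
round 1: derive reach(i,i) via R1 from cites(i,i)
round 1: derive reach(j,i) via R1 from cites(j,i)
round 1: derive reach(c,a) via R3 from cites(c,j), red(j,a)
round 1: derive reach(c,d) via R3 from cites(c,g), red(g,d)
round 1: derive reach(e,d) via R3 from cites(e,g), red(g,d)
round 1: derive reach(e,e) via R3 from cites(e,g), red(g,e)
round 1: derive reach(g,a) via R3 from cites(g,j), red(j,a)
round 1: derive reach(g,e) via R3 from cites(g,j), red(j,e)
round 2: derive reach(a,c) via R2 from reach(a,i), reach(i,c)
round 2: derive reach(c,f) via R2 from reach(c,e), reach(e,f)
round 2: derive reach(c,i) via R2 from reach(c,a), reach(a,i)
round 2: derive reach(d,a) via R2 from reach(d,e), reach(e,a)
round 2: derive reach(d,d) via R2 from reach(d,e), reach(e,d)
round 2: derive reach(d,f) via R2 from reach(d,e), reach(e,f)
round 2: derive reach(d,g) via R2 from reach(d,e), reach(e,g)
round 2: derive reach(e,i) via R2 from reach(e,a), reach(a,i)
round 2: derive reach(e,j) via R2 from reach(e,g), reach(g,j)
round 2: derive reach(g,d) via R2 from reach(g,e), reach(e,d)
round 2: derive reach(g,g) via R2 from reach(g,e), reach(e,g)
round 2: derive reach(g,i) via R2 from reach(g,a), reach(a,i)
round 2: derive reach(i,a) via R2 from reach(i,c), reach(c,a)
round 2: derive reach(i,d) via R2 from reach(i,c), reach(c,d)
round 2: derive reach(i,e) via R2 from reach(i,c), reach(c,e)
round 2: derive reach(i,g) via R2 from reach(i,c), reach(c,g)
round 2: derive reach(i,j) via R2 from reach(i,c), reach(c,j)
round 2: derive reach(j,c) via R2 from reach(j,i), reach(i,c)
round 3: derive reach(a,a) via R2 from reach(a,c), reach(c,a)
round 3: derive reach(a,d) via R2 from reach(a,c), reach(c,d)
round 3: derive reach(a,e) via R2 from reach(a,c), reach(c,e)
round 3: derive reach(a,f) via R2 from reach(a,c), reach(c,f)
round 3: derive reach(a,g) via R2 from reach(a,c), reach(c,g)
round 3: derive reach(a,j) via R2 from reach(a,c), reach(c,j)
round 3: derive reach(c,c) via R2 from reach(c,a), reach(a,c)
round 3: derive reach(d,c) via R2 from reach(d,a), reach(a,c)
round 3: derive reach(d,i) via R2 from reach(d,a), reach(a,i)
round 3: derive reach(d,j) via R2 from reach(d,e), reach(e,j)
round 3: derive reach(e,c) via R2 from reach(e,a), reach(a,c)
round 3: derive reach(g,c) via R2 from reach(g,a), reach(a,c)
round 3: derive reach(i,f) via R2 from reach(i,c), reach(c,f)
round 3: derive reach(j,a) via R2 from reach(j,c), reach(c,a)
round 3: derive reach(j,d) via R2 from reach(j,c), reach(c,d)
round 3: derive reach(j,e) via R2 from reach(j,c), reach(c,e)
round 3: derive reach(j,f) via R2 from reach(j,c), reach(c,f)
round 3: derive reach(j,g) via R2 from reach(j,c), reach(c,g)
round 3: derive reach(j,j) via R2 from reach(j,c), reach(c,j)

yes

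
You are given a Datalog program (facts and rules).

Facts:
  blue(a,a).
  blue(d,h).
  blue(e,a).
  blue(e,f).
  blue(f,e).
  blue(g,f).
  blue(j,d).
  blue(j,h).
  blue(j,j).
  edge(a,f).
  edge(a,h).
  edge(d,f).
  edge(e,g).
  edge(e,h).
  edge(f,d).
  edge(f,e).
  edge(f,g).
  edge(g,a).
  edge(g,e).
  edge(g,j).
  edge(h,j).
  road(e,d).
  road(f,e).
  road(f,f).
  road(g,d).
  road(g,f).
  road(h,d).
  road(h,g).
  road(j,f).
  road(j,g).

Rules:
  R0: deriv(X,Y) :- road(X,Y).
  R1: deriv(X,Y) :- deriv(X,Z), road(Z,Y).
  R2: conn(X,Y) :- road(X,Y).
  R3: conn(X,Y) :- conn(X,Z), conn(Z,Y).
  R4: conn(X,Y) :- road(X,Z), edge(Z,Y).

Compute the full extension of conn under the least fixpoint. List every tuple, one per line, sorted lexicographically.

round 1: derive conn(e,d) via R2 from road(e,d)
round 1: derive conn(f,e) via R2 from road(f,e)
round 1: derive conn(f,f) via R2 from road(f,f)
round 1: derive conn(g,d) via R2 from road(g,d)
round 1: derive conn(g,f) via R2 from road(g,f)
round 1: derive conn(h,d) via R2 from road(h,d)
round 1: derive conn(h,g) via R2 from road(h,g)
round 1: derive conn(j,f) via R2 from road(j,f)
round 1: derive conn(j,g) via R2 from road(j,g)
round 1: derive conn(e,f) via R4 from road(e,d), edge(d,f)
round 1: derive conn(f,d) via R4 from road(f,f), edge(f,d)
round 1: derive conn(f,g) via R4 from road(f,e), edge(e,g)
round 1: derive conn(f,h) via R4 from road(f,e), edge(e,h)
round 1: derive conn(g,e) via R4 from road(g,f), edge(f,e)
round 1: derive conn(g,g) via R4 from road(g,f), edge(f,g)
round 1: derive conn(h,a) via R4 from road(h,g), edge(g,a)
round 1: derive conn(h,e) via R4 from road(h,g), edge(g,e)
round 1: derive conn(h,f) via R4 from road(h,d), edge(d,f)
round 1: derive conn(h,j) via R4 from road(h,g), edge(g,j)
round 1: derive conn(j,a) via R4 from road(j,g), edge(g,a)
round 1: derive conn(j,d) via R4 from road(j,f), edge(f,d)
round 1: derive conn(j,e) via R4 from road(j,f), edge(f,e)
round 1: derive conn(j,j) via R4 from road(j,g), edge(g,j)
round 2: derive conn(e,e) via R3 from conn(e,f), conn(f,e)
round 2: derive conn(e,g) via R3 from conn(e,f), conn(f,g)
round 2: derive conn(e,h) via R3 from conn(e,f), conn(f,h)
round 2: derive conn(f,a) via R3 from conn(f,h), conn(h,a)
round 2: derive conn(f,j) via R3 from conn(f,h), conn(h,j)
round 2: derive conn(g,h) via R3 from conn(g,f), conn(f,h)
round 2: derive conn(h,h) via R3 from conn(h,f), conn(f,h)
round 2: derive conn(j,h) via R3 from conn(j,f), conn(f,h)
round 3: derive conn(e,a) via R3 from conn(e,f), conn(f,a)
round 3: derive conn(e,j) via R3 from conn(e,f), conn(f,j)
round 3: derive conn(g,a) via R3 from conn(g,f), conn(f,a)
round 3: derive conn(g,j) via R3 from conn(g,f), conn(f,j)

conn(e,a)
conn(e,d)
conn(e,e)
conn(e,f)
conn(e,g)
conn(e,h)
conn(e,j)
conn(f,a)
conn(f,d)
conn(f,e)
conn(f,f)
conn(f,g)
conn(f,h)
conn(f,j)
conn(g,a)
conn(g,d)
conn(g,e)
conn(g,f)
conn(g,g)
conn(g,h)
conn(g,j)
conn(h,a)
conn(h,d)
conn(h,e)
conn(h,f)
conn(h,g)
conn(h,h)
conn(h,j)
conn(j,a)
conn(j,d)
conn(j,e)
conn(j,f)
conn(j,g)
conn(j,h)
conn(j,j)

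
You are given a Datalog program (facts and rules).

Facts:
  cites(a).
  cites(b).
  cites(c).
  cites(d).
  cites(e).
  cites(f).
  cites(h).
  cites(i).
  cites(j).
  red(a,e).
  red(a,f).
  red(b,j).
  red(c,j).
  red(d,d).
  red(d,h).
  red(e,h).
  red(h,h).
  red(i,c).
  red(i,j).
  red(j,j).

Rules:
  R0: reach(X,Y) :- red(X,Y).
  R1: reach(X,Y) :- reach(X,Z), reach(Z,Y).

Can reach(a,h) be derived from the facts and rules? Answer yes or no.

yes

round 1: derive reach(a,e) via R0 from red(a,e)
round 1: derive reach(a,f) via R0 from red(a,f)
round 1: derive reach(b,j) via R0 from red(b,j)
round 1: derive reach(c,j) via R0 from red(c,j)
round 1: derive reach(d,d) via R0 from red(d,d)
round 1: derive reach(d,h) via R0 from red(d,h)
round 1: derive reach(e,h) via R0 from red(e,h)
round 1: derive reach(h,h) via R0 from red(h,h)
round 1: derive reach(i,c) via R0 from red(i,c)
round 1: derive reach(i,j) via R0 from red(i,j)
round 1: derive reach(j,j) via R0 from red(j,j)
round 2: derive reach(a,h) via R1 from reach(a,e), reach(e,h)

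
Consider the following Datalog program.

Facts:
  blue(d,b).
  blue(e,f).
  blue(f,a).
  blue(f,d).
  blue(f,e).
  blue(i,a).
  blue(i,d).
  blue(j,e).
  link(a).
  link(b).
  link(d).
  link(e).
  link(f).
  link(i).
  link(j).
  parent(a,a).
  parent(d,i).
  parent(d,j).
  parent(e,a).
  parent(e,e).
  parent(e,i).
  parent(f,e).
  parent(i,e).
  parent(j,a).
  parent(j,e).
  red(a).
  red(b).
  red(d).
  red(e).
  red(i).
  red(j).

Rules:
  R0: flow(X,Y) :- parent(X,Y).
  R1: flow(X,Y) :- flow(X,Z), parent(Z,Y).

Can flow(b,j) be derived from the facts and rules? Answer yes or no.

round 1: derive flow(a,a) via R0 from parent(a,a)
round 1: derive flow(d,i) via R0 from parent(d,i)
round 1: derive flow(d,j) via R0 from parent(d,j)
round 1: derive flow(e,a) via R0 from parent(e,a)
round 1: derive flow(e,e) via R0 from parent(e,e)
round 1: derive flow(e,i) via R0 from parent(e,i)
round 1: derive flow(f,e) via R0 from parent(f,e)
round 1: derive flow(i,e) via R0 from parent(i,e)
round 1: derive flow(j,a) via R0 from parent(j,a)
round 1: derive flow(j,e) via R0 from parent(j,e)
round 2: derive flow(d,a) via R1 from flow(d,j), parent(j,a)
round 2: derive flow(d,e) via R1 from flow(d,i), parent(i,e)
round 2: derive flow(f,a) via R1 from flow(f,e), parent(e,a)
round 2: derive flow(f,i) via R1 from flow(f,e), parent(e,i)
round 2: derive flow(i,a) via R1 from flow(i,e), parent(e,a)
round 2: derive flow(i,i) via R1 from flow(i,e), parent(e,i)
round 2: derive flow(j,i) via R1 from flow(j,e), parent(e,i)

no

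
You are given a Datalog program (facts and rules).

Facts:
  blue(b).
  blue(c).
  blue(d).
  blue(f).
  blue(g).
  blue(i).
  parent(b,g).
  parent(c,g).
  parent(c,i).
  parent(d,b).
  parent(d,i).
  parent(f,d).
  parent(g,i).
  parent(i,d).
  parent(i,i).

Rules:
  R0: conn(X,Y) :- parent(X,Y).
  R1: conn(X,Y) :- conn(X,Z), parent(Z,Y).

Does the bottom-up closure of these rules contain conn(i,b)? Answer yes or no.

round 1: derive conn(b,g) via R0 from parent(b,g)
round 1: derive conn(c,g) via R0 from parent(c,g)
round 1: derive conn(c,i) via R0 from parent(c,i)
round 1: derive conn(d,b) via R0 from parent(d,b)
round 1: derive conn(d,i) via R0 from parent(d,i)
round 1: derive conn(f,d) via R0 from parent(f,d)
round 1: derive conn(g,i) via R0 from parent(g,i)
round 1: derive conn(i,d) via R0 from parent(i,d)
round 1: derive conn(i,i) via R0 from parent(i,i)
round 2: derive conn(b,i) via R1 from conn(b,g), parent(g,i)
round 2: derive conn(c,d) via R1 from conn(c,i), parent(i,d)
round 2: derive conn(d,d) via R1 from conn(d,i), parent(i,d)
round 2: derive conn(d,g) via R1 from conn(d,b), parent(b,g)
round 2: derive conn(f,b) via R1 from conn(f,d), parent(d,b)
round 2: derive conn(f,i) via R1 from conn(f,d), parent(d,i)
round 2: derive conn(g,d) via R1 from conn(g,i), parent(i,d)
round 2: derive conn(i,b) via R1 from conn(i,d), parent(d,b)
round 3: derive conn(b,d) via R1 from conn(b,i), parent(i,d)
round 3: derive conn(c,b) via R1 from conn(c,d), parent(d,b)
round 3: derive conn(f,g) via R1 from conn(f,b), parent(b,g)
round 3: derive conn(g,b) via R1 from conn(g,d), parent(d,b)
round 3: derive conn(i,g) via R1 from conn(i,b), parent(b,g)
round 4: derive conn(b,b) via R1 from conn(b,d), parent(d,b)
round 4: derive conn(g,g) via R1 from conn(g,b), parent(b,g)

yes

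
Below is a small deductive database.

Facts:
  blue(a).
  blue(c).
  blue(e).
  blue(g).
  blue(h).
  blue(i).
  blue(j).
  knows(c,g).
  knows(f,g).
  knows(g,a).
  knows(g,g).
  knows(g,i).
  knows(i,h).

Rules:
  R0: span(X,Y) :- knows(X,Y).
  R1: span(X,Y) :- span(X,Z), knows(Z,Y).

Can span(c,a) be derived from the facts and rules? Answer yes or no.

yes

round 1: derive span(c,g) via R0 from knows(c,g)
round 1: derive span(f,g) via R0 from knows(f,g)
round 1: derive span(g,a) via R0 from knows(g,a)
round 1: derive span(g,g) via R0 from knows(g,g)
round 1: derive span(g,i) via R0 from knows(g,i)
round 1: derive span(i,h) via R0 from knows(i,h)
round 2: derive span(c,a) via R1 from span(c,g), knows(g,a)
round 2: derive span(c,i) via R1 from span(c,g), knows(g,i)
round 2: derive span(f,a) via R1 from span(f,g), knows(g,a)
round 2: derive span(f,i) via R1 from span(f,g), knows(g,i)
round 2: derive span(g,h) via R1 from span(g,i), knows(i,h)
round 3: derive span(c,h) via R1 from span(c,i), knows(i,h)
round 3: derive span(f,h) via R1 from span(f,i), knows(i,h)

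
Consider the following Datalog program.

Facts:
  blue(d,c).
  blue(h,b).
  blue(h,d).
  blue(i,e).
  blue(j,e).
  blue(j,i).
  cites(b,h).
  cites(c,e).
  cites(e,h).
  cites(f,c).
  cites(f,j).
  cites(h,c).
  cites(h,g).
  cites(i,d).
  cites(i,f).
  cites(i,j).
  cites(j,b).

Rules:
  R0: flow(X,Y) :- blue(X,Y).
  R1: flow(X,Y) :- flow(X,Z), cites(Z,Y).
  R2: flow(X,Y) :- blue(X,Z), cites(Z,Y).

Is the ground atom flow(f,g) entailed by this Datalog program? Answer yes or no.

no

round 1: derive flow(d,c) via R0 from blue(d,c)
round 1: derive flow(h,b) via R0 from blue(h,b)
round 1: derive flow(h,d) via R0 from blue(h,d)
round 1: derive flow(i,e) via R0 from blue(i,e)
round 1: derive flow(j,e) via R0 from blue(j,e)
round 1: derive flow(j,i) via R0 from blue(j,i)
round 1: derive flow(d,e) via R2 from blue(d,c), cites(c,e)
round 1: derive flow(h,h) via R2 from blue(h,b), cites(b,h)
round 1: derive flow(i,h) via R2 from blue(i,e), cites(e,h)
round 1: derive flow(j,d) via R2 from blue(j,i), cites(i,d)
round 1: derive flow(j,f) via R2 from blue(j,i), cites(i,f)
round 1: derive flow(j,h) via R2 from blue(j,e), cites(e,h)
round 1: derive flow(j,j) via R2 from blue(j,i), cites(i,j)
round 2: derive flow(d,h) via R1 from flow(d,e), cites(e,h)
round 2: derive flow(h,c) via R1 from flow(h,h), cites(h,c)
round 2: derive flow(h,g) via R1 from flow(h,h), cites(h,g)
round 2: derive flow(i,c) via R1 from flow(i,h), cites(h,c)
round 2: derive flow(i,g) via R1 from flow(i,h), cites(h,g)
round 2: derive flow(j,b) via R1 from flow(j,j), cites(j,b)
round 2: derive flow(j,c) via R1 from flow(j,f), cites(f,c)
round 2: derive flow(j,g) via R1 from flow(j,h), cites(h,g)
round 3: derive flow(d,g) via R1 from flow(d,h), cites(h,g)
round 3: derive flow(h,e) via R1 from flow(h,c), cites(c,e)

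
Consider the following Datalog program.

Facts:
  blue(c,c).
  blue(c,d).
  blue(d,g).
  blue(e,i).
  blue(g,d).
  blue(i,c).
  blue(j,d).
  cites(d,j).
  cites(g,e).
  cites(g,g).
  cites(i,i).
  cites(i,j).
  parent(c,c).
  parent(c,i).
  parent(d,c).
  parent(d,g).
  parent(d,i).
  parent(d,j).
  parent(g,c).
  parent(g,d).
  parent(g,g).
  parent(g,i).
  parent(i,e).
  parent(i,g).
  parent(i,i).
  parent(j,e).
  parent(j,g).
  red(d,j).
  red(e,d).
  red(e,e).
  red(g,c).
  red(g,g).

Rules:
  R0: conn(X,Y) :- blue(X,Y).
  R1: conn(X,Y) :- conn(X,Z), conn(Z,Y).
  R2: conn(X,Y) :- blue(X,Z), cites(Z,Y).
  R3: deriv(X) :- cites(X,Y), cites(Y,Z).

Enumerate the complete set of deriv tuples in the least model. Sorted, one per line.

round 1: derive deriv(g) via R3 from cites(g,g), cites(g,e)
round 1: derive deriv(i) via R3 from cites(i,i), cites(i,i)

deriv(g)
deriv(i)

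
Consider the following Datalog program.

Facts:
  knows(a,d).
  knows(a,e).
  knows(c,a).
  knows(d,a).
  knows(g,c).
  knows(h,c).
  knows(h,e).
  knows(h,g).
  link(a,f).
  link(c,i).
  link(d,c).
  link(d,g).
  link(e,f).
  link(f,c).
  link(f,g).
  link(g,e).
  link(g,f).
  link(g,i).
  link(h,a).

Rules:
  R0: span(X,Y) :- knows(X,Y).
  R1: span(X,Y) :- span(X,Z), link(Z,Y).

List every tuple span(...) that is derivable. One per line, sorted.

round 1: derive span(a,d) via R0 from knows(a,d)
round 1: derive span(a,e) via R0 from knows(a,e)
round 1: derive span(c,a) via R0 from knows(c,a)
round 1: derive span(d,a) via R0 from knows(d,a)
round 1: derive span(g,c) via R0 from knows(g,c)
round 1: derive span(h,c) via R0 from knows(h,c)
round 1: derive span(h,e) via R0 from knows(h,e)
round 1: derive span(h,g) via R0 from knows(h,g)
round 2: derive span(a,c) via R1 from span(a,d), link(d,c)
round 2: derive span(a,f) via R1 from span(a,e), link(e,f)
round 2: derive span(a,g) via R1 from span(a,d), link(d,g)
round 2: derive span(c,f) via R1 from span(c,a), link(a,f)
round 2: derive span(d,f) via R1 from span(d,a), link(a,f)
round 2: derive span(g,i) via R1 from span(g,c), link(c,i)
round 2: derive span(h,f) via R1 from span(h,e), link(e,f)
round 2: derive span(h,i) via R1 from span(h,c), link(c,i)
round 3: derive span(a,i) via R1 from span(a,c), link(c,i)
round 3: derive span(c,c) via R1 from span(c,f), link(f,c)
round 3: derive span(c,g) via R1 from span(c,f), link(f,g)
round 3: derive span(d,c) via R1 from span(d,f), link(f,c)
round 3: derive span(d,g) via R1 from span(d,f), link(f,g)
round 4: derive span(c,e) via R1 from span(c,g), link(g,e)
round 4: derive span(c,i) via R1 from span(c,c), link(c,i)
round 4: derive span(d,e) via R1 from span(d,g), link(g,e)
round 4: derive span(d,i) via R1 from span(d,c), link(c,i)

span(a,c)
span(a,d)
span(a,e)
span(a,f)
span(a,g)
span(a,i)
span(c,a)
span(c,c)
span(c,e)
span(c,f)
span(c,g)
span(c,i)
span(d,a)
span(d,c)
span(d,e)
span(d,f)
span(d,g)
span(d,i)
span(g,c)
span(g,i)
span(h,c)
span(h,e)
span(h,f)
span(h,g)
span(h,i)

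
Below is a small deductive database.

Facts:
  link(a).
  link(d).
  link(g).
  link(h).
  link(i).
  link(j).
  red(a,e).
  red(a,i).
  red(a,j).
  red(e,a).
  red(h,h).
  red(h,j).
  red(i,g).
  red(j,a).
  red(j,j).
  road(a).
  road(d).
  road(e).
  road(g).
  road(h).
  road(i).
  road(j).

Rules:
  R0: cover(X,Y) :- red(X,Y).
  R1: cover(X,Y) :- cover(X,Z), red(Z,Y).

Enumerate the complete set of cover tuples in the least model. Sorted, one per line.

cover(a,a)
cover(a,e)
cover(a,g)
cover(a,i)
cover(a,j)
cover(e,a)
cover(e,e)
cover(e,g)
cover(e,i)
cover(e,j)
cover(h,a)
cover(h,e)
cover(h,g)
cover(h,h)
cover(h,i)
cover(h,j)
cover(i,g)
cover(j,a)
cover(j,e)
cover(j,g)
cover(j,i)
cover(j,j)

round 1: derive cover(a,e) via R0 from red(a,e)
round 1: derive cover(a,i) via R0 from red(a,i)
round 1: derive cover(a,j) via R0 from red(a,j)
round 1: derive cover(e,a) via R0 from red(e,a)
round 1: derive cover(h,h) via R0 from red(h,h)
round 1: derive cover(h,j) via R0 from red(h,j)
round 1: derive cover(i,g) via R0 from red(i,g)
round 1: derive cover(j,a) via R0 from red(j,a)
round 1: derive cover(j,j) via R0 from red(j,j)
round 2: derive cover(a,a) via R1 from cover(a,e), red(e,a)
round 2: derive cover(a,g) via R1 from cover(a,i), red(i,g)
round 2: derive cover(e,e) via R1 from cover(e,a), red(a,e)
round 2: derive cover(e,i) via R1 from cover(e,a), red(a,i)
round 2: derive cover(e,j) via R1 from cover(e,a), red(a,j)
round 2: derive cover(h,a) via R1 from cover(h,j), red(j,a)
round 2: derive cover(j,e) via R1 from cover(j,a), red(a,e)
round 2: derive cover(j,i) via R1 from cover(j,a), red(a,i)
round 3: derive cover(e,g) via R1 from cover(e,i), red(i,g)
round 3: derive cover(h,e) via R1 from cover(h,a), red(a,e)
round 3: derive cover(h,i) via R1 from cover(h,a), red(a,i)
round 3: derive cover(j,g) via R1 from cover(j,i), red(i,g)
round 4: derive cover(h,g) via R1 from cover(h,i), red(i,g)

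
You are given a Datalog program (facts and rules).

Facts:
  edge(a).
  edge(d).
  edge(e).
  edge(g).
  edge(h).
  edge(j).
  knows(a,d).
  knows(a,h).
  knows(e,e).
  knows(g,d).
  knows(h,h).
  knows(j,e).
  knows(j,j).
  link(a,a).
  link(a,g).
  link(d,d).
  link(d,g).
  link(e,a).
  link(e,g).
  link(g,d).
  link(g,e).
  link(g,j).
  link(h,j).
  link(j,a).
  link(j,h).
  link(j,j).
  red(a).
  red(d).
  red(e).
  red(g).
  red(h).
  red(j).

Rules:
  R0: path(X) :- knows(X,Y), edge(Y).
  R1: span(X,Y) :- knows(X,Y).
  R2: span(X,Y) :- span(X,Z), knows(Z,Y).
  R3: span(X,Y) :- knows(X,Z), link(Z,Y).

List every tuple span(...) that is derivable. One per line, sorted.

span(a,d)
span(a,e)
span(a,g)
span(a,h)
span(a,j)
span(e,a)
span(e,d)
span(e,e)
span(e,g)
span(e,h)
span(g,d)
span(g,g)
span(h,e)
span(h,h)
span(h,j)
span(j,a)
span(j,d)
span(j,e)
span(j,g)
span(j,h)
span(j,j)

round 1: derive span(a,d) via R1 from knows(a,d)
round 1: derive span(a,h) via R1 from knows(a,h)
round 1: derive span(e,e) via R1 from knows(e,e)
round 1: derive span(g,d) via R1 from knows(g,d)
round 1: derive span(h,h) via R1 from knows(h,h)
round 1: derive span(j,e) via R1 from knows(j,e)
round 1: derive span(j,j) via R1 from knows(j,j)
round 1: derive span(a,g) via R3 from knows(a,d), link(d,g)
round 1: derive span(a,j) via R3 from knows(a,h), link(h,j)
round 1: derive span(e,a) via R3 from knows(e,e), link(e,a)
round 1: derive span(e,g) via R3 from knows(e,e), link(e,g)
round 1: derive span(g,g) via R3 from knows(g,d), link(d,g)
round 1: derive span(h,j) via R3 from knows(h,h), link(h,j)
round 1: derive span(j,a) via R3 from knows(j,e), link(e,a)
round 1: derive span(j,g) via R3 from knows(j,e), link(e,g)
round 1: derive span(j,h) via R3 from knows(j,j), link(j,h)
round 2: derive span(a,e) via R2 from span(a,j), knows(j,e)
round 2: derive span(e,d) via R2 from span(e,a), knows(a,d)
round 2: derive span(e,h) via R2 from span(e,a), knows(a,h)
round 2: derive span(h,e) via R2 from span(h,j), knows(j,e)
round 2: derive span(j,d) via R2 from span(j,a), knows(a,d)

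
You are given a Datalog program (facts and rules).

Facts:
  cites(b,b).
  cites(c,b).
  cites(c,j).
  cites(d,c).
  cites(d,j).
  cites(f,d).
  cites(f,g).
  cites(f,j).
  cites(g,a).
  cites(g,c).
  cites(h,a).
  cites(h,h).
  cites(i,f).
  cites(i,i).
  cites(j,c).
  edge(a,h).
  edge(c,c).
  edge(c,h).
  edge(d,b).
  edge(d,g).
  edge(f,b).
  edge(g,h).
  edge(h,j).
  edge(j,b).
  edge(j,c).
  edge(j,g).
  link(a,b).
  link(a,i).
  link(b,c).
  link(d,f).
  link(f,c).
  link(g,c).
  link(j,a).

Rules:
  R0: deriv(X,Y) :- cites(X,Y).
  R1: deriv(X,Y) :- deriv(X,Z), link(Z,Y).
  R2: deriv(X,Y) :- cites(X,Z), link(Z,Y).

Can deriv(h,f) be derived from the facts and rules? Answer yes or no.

no

round 1: derive deriv(b,b) via R0 from cites(b,b)
round 1: derive deriv(c,b) via R0 from cites(c,b)
round 1: derive deriv(c,j) via R0 from cites(c,j)
round 1: derive deriv(d,c) via R0 from cites(d,c)
round 1: derive deriv(d,j) via R0 from cites(d,j)
round 1: derive deriv(f,d) via R0 from cites(f,d)
round 1: derive deriv(f,g) via R0 from cites(f,g)
round 1: derive deriv(f,j) via R0 from cites(f,j)
round 1: derive deriv(g,a) via R0 from cites(g,a)
round 1: derive deriv(g,c) via R0 from cites(g,c)
round 1: derive deriv(h,a) via R0 from cites(h,a)
round 1: derive deriv(h,h) via R0 from cites(h,h)
round 1: derive deriv(i,f) via R0 from cites(i,f)
round 1: derive deriv(i,i) via R0 from cites(i,i)
round 1: derive deriv(j,c) via R0 from cites(j,c)
round 1: derive deriv(b,c) via R2 from cites(b,b), link(b,c)
round 1: derive deriv(c,a) via R2 from cites(c,j), link(j,a)
round 1: derive deriv(c,c) via R2 from cites(c,b), link(b,c)
round 1: derive deriv(d,a) via R2 from cites(d,j), link(j,a)
round 1: derive deriv(f,a) via R2 from cites(f,j), link(j,a)
round 1: derive deriv(f,c) via R2 from cites(f,g), link(g,c)
round 1: derive deriv(f,f) via R2 from cites(f,d), link(d,f)
round 1: derive deriv(g,b) via R2 from cites(g,a), link(a,b)
round 1: derive deriv(g,i) via R2 from cites(g,a), link(a,i)
round 1: derive deriv(h,b) via R2 from cites(h,a), link(a,b)
round 1: derive deriv(h,i) via R2 from cites(h,a), link(a,i)
round 1: derive deriv(i,c) via R2 from cites(i,f), link(f,c)
round 2: derive deriv(c,i) via R1 from deriv(c,a), link(a,i)
round 2: derive deriv(d,b) via R1 from deriv(d,a), link(a,b)
round 2: derive deriv(d,i) via R1 from deriv(d,a), link(a,i)
round 2: derive deriv(f,b) via R1 from deriv(f,a), link(a,b)
round 2: derive deriv(f,i) via R1 from deriv(f,a), link(a,i)
round 2: derive deriv(h,c) via R1 from deriv(h,b), link(b,c)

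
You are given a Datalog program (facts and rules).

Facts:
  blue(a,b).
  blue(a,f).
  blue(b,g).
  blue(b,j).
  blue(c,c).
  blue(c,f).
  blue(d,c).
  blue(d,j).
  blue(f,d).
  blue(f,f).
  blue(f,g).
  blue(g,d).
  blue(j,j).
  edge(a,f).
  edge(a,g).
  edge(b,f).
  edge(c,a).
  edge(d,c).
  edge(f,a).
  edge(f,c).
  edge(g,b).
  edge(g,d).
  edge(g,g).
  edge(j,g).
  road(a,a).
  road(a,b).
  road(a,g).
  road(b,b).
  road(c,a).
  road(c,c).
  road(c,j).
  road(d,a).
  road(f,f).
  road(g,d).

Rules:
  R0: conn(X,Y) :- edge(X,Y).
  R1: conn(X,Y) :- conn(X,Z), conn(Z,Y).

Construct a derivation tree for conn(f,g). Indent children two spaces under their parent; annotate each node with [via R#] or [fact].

round 1: derive conn(a,f) via R0 from edge(a,f)
round 1: derive conn(a,g) via R0 from edge(a,g)
round 1: derive conn(b,f) via R0 from edge(b,f)
round 1: derive conn(c,a) via R0 from edge(c,a)
round 1: derive conn(d,c) via R0 from edge(d,c)
round 1: derive conn(f,a) via R0 from edge(f,a)
round 1: derive conn(f,c) via R0 from edge(f,c)
round 1: derive conn(g,b) via R0 from edge(g,b)
round 1: derive conn(g,d) via R0 from edge(g,d)
round 1: derive conn(g,g) via R0 from edge(g,g)
round 1: derive conn(j,g) via R0 from edge(j,g)
round 2: derive conn(a,a) via R1 from conn(a,f), conn(f,a)
round 2: derive conn(a,b) via R1 from conn(a,g), conn(g,b)
round 2: derive conn(a,c) via R1 from conn(a,f), conn(f,c)
round 2: derive conn(a,d) via R1 from conn(a,g), conn(g,d)
round 2: derive conn(b,a) via R1 from conn(b,f), conn(f,a)
round 2: derive conn(b,c) via R1 from conn(b,f), conn(f,c)
round 2: derive conn(c,f) via R1 from conn(c,a), conn(a,f)
round 2: derive conn(c,g) via R1 from conn(c,a), conn(a,g)
round 2: derive conn(d,a) via R1 from conn(d,c), conn(c,a)
round 2: derive conn(f,f) via R1 from conn(f,a), conn(a,f)
round 2: derive conn(f,g) via R1 from conn(f,a), conn(a,g)
round 2: derive conn(g,c) via R1 from conn(g,d), conn(d,c)
round 2: derive conn(g,f) via R1 from conn(g,b), conn(b,f)
round 2: derive conn(j,b) via R1 from conn(j,g), conn(g,b)
round 2: derive conn(j,d) via R1 from conn(j,g), conn(g,d)
round 3: derive conn(b,b) via R1 from conn(b,a), conn(a,b)
round 3: derive conn(b,d) via R1 from conn(b,a), conn(a,d)
round 3: derive conn(b,g) via R1 from conn(b,a), conn(a,g)
round 3: derive conn(c,b) via R1 from conn(c,a), conn(a,b)
round 3: derive conn(c,c) via R1 from conn(c,a), conn(a,c)
round 3: derive conn(c,d) via R1 from conn(c,a), conn(a,d)
round 3: derive conn(d,b) via R1 from conn(d,a), conn(a,b)
round 3: derive conn(d,d) via R1 from conn(d,a), conn(a,d)
round 3: derive conn(d,f) via R1 from conn(d,a), conn(a,f)
round 3: derive conn(d,g) via R1 from conn(d,a), conn(a,g)
round 3: derive conn(f,b) via R1 from conn(f,a), conn(a,b)
round 3: derive conn(f,d) via R1 from conn(f,a), conn(a,d)
round 3: derive conn(g,a) via R1 from conn(g,b), conn(b,a)
round 3: derive conn(j,a) via R1 from conn(j,b), conn(b,a)
round 3: derive conn(j,c) via R1 from conn(j,b), conn(b,c)
round 3: derive conn(j,f) via R1 from conn(j,b), conn(b,f)

conn(f,g)  [via R1]
  conn(f,a)  [via R0]
    edge(f,a)  [fact]
  conn(a,g)  [via R0]
    edge(a,g)  [fact]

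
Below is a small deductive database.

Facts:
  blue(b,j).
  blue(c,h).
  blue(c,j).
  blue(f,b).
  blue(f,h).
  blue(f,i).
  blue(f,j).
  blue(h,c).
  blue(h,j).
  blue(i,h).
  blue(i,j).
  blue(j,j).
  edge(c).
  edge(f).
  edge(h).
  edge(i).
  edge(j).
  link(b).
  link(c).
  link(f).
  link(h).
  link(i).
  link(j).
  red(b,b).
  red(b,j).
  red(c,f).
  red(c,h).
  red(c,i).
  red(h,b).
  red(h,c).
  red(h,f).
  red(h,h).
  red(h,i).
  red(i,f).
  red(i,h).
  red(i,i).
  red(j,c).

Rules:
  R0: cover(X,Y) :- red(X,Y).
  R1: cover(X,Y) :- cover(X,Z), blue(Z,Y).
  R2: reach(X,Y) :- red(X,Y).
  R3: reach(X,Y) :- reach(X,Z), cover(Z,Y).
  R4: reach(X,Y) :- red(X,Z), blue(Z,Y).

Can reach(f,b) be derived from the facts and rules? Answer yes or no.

round 1: derive cover(b,b) via R0 from red(b,b)
round 1: derive cover(b,j) via R0 from red(b,j)
round 1: derive cover(c,f) via R0 from red(c,f)
round 1: derive cover(c,h) via R0 from red(c,h)
round 1: derive cover(c,i) via R0 from red(c,i)
round 1: derive cover(h,b) via R0 from red(h,b)
round 1: derive cover(h,c) via R0 from red(h,c)
round 1: derive cover(h,f) via R0 from red(h,f)
round 1: derive cover(h,h) via R0 from red(h,h)
round 1: derive cover(h,i) via R0 from red(h,i)
round 1: derive cover(i,f) via R0 from red(i,f)
round 1: derive cover(i,h) via R0 from red(i,h)
round 1: derive cover(i,i) via R0 from red(i,i)
round 1: derive cover(j,c) via R0 from red(j,c)
round 1: derive reach(b,b) via R2 from red(b,b)
round 1: derive reach(b,j) via R2 from red(b,j)
round 1: derive reach(c,f) via R2 from red(c,f)
round 1: derive reach(c,h) via R2 from red(c,h)
round 1: derive reach(c,i) via R2 from red(c,i)
round 1: derive reach(h,b) via R2 from red(h,b)
round 1: derive reach(h,c) via R2 from red(h,c)
round 1: derive reach(h,f) via R2 from red(h,f)
round 1: derive reach(h,h) via R2 from red(h,h)
round 1: derive reach(h,i) via R2 from red(h,i)
round 1: derive reach(i,f) via R2 from red(i,f)
round 1: derive reach(i,h) via R2 from red(i,h)
round 1: derive reach(i,i) via R2 from red(i,i)
round 1: derive reach(j,c) via R2 from red(j,c)
round 1: derive reach(c,b) via R4 from red(c,f), blue(f,b)
round 1: derive reach(c,c) via R4 from red(c,h), blue(h,c)
round 1: derive reach(c,j) via R4 from red(c,f), blue(f,j)
round 1: derive reach(h,j) via R4 from red(h,b), blue(b,j)
round 1: derive reach(i,b) via R4 from red(i,f), blue(f,b)
round 1: derive reach(i,c) via R4 from red(i,h), blue(h,c)
round 1: derive reach(i,j) via R4 from red(i,f), blue(f,j)
round 1: derive reach(j,h) via R4 from red(j,c), blue(c,h)
round 1: derive reach(j,j) via R4 from red(j,c), blue(c,j)
round 2: derive cover(c,b) via R1 from cover(c,f), blue(f,b)
round 2: derive cover(c,c) via R1 from cover(c,h), blue(h,c)
round 2: derive cover(c,j) via R1 from cover(c,f), blue(f,j)
round 2: derive cover(h,j) via R1 from cover(h,b), blue(b,j)
round 2: derive cover(i,b) via R1 from cover(i,f), blue(f,b)
round 2: derive cover(i,c) via R1 from cover(i,h), blue(h,c)
round 2: derive cover(i,j) via R1 from cover(i,f), blue(f,j)
round 2: derive cover(j,h) via R1 from cover(j,c), blue(c,h)
round 2: derive cover(j,j) via R1 from cover(j,c), blue(c,j)
round 2: derive reach(b,c) via R3 from reach(b,j), cover(j,c)
round 2: derive reach(j,b) via R3 from reach(j,h), cover(h,b)
round 2: derive reach(j,f) via R3 from reach(j,c), cover(c,f)
round 2: derive reach(j,i) via R3 from reach(j,c), cover(c,i)
round 3: derive reach(b,f) via R3 from reach(b,c), cover(c,f)
round 3: derive reach(b,h) via R3 from reach(b,c), cover(c,h)
round 3: derive reach(b,i) via R3 from reach(b,c), cover(c,i)

no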